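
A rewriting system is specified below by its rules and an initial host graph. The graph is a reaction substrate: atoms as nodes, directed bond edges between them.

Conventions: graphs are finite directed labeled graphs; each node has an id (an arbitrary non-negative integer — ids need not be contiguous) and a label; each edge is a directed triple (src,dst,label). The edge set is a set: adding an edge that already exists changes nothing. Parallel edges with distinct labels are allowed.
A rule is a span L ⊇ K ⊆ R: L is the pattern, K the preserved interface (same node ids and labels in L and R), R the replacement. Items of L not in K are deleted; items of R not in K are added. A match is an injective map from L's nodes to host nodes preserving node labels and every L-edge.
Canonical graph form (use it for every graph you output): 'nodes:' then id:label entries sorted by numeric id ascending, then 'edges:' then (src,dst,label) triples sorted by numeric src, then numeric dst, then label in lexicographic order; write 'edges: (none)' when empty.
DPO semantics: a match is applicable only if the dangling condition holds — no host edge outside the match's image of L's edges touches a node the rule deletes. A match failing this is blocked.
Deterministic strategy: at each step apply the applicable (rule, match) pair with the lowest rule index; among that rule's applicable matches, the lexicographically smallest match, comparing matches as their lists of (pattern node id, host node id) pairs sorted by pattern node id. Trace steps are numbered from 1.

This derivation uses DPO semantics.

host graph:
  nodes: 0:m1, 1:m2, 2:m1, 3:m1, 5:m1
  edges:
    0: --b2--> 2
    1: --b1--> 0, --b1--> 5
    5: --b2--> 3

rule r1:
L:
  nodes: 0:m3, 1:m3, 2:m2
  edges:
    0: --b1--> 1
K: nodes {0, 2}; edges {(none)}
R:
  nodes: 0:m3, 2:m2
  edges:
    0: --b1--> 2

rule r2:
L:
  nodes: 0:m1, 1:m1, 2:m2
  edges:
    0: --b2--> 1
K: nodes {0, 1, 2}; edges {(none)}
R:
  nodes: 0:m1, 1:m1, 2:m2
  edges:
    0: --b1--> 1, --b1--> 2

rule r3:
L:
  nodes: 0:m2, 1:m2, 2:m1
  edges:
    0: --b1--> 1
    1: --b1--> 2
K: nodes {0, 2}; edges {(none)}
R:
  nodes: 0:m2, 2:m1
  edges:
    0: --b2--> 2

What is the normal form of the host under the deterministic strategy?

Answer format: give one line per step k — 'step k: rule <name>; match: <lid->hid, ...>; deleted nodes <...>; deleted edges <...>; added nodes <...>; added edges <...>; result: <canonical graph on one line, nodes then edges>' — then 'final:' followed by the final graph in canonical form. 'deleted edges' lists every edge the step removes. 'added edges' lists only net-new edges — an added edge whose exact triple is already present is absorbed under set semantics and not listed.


step 1: rule r2; match: 0->0, 1->2, 2->1; deleted nodes (none); deleted edges (0,2,b2); added nodes (none); added edges (0,1,b1); (0,2,b1); result: nodes: 0:m1, 1:m2, 2:m1, 3:m1, 5:m1 edges: (0,1,b1); (0,2,b1); (1,0,b1); (1,5,b1); (5,3,b2)
step 2: rule r2; match: 0->5, 1->3, 2->1; deleted nodes (none); deleted edges (5,3,b2); added nodes (none); added edges (5,1,b1); (5,3,b1); result: nodes: 0:m1, 1:m2, 2:m1, 3:m1, 5:m1 edges: (0,1,b1); (0,2,b1); (1,0,b1); (1,5,b1); (5,1,b1); (5,3,b1)
final:
nodes: 0:m1, 1:m2, 2:m1, 3:m1, 5:m1
edges: (0,1,b1); (0,2,b1); (1,0,b1); (1,5,b1); (5,1,b1); (5,3,b1)


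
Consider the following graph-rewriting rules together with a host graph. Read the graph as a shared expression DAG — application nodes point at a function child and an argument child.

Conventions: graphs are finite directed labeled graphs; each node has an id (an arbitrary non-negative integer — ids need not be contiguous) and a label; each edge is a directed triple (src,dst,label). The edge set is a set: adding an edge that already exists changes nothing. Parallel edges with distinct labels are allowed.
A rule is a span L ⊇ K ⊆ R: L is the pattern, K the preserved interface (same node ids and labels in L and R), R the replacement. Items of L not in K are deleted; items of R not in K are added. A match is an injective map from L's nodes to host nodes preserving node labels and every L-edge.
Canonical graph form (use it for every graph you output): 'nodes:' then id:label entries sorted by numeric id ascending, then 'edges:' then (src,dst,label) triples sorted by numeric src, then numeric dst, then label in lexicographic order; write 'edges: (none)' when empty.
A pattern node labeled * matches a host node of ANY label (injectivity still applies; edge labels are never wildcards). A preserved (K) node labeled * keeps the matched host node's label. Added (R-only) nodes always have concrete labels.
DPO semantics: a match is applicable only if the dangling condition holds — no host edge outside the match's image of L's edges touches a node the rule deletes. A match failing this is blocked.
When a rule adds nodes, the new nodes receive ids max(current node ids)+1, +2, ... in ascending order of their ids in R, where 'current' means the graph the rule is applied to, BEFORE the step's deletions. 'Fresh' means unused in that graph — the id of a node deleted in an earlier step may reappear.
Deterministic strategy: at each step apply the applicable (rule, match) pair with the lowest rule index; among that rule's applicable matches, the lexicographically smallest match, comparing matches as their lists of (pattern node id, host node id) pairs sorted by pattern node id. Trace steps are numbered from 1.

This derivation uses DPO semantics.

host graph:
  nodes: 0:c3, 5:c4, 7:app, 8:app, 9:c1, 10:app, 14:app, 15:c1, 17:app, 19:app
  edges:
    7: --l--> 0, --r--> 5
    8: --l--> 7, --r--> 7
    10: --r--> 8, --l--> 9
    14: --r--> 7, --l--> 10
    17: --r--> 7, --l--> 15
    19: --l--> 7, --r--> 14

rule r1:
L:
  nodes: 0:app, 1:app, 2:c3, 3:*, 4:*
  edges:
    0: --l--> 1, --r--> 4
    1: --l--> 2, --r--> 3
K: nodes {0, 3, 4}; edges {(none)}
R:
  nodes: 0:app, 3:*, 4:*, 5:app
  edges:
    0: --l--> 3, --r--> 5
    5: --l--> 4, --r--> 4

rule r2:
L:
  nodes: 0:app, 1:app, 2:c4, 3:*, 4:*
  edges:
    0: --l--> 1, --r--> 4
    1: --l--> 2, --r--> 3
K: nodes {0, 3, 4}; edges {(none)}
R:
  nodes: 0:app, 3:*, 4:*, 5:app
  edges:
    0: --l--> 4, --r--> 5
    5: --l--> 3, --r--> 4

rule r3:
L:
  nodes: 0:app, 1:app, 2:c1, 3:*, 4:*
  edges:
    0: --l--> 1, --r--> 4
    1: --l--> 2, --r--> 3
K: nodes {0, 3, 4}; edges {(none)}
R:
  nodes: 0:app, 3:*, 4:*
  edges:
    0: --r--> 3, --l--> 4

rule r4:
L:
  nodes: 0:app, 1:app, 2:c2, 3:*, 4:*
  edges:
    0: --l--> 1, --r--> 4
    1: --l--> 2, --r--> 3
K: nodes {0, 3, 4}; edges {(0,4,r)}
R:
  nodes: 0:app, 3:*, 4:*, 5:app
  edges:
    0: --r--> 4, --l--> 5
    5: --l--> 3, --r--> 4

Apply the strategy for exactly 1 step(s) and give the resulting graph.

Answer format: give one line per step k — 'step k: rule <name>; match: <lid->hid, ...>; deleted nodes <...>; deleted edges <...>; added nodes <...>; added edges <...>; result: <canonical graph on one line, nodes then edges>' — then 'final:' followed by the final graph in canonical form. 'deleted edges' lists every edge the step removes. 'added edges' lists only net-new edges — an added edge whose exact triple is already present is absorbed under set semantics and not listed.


step 1: rule r3; match: 0->14, 1->10, 2->9, 3->8, 4->7; deleted nodes 9, 10; deleted edges (10,8,r); (10,9,l); (14,7,r); (14,10,l); added nodes (none); added edges (14,7,l); (14,8,r); result: nodes: 0:c3, 5:c4, 7:app, 8:app, 14:app, 15:c1, 17:app, 19:app edges: (7,0,l); (7,5,r); (8,7,l); (8,7,r); (14,7,l); (14,8,r); (17,7,r); (17,15,l); (19,7,l); (19,14,r)
final:
nodes: 0:c3, 5:c4, 7:app, 8:app, 14:app, 15:c1, 17:app, 19:app
edges: (7,0,l); (7,5,r); (8,7,l); (8,7,r); (14,7,l); (14,8,r); (17,7,r); (17,15,l); (19,7,l); (19,14,r)


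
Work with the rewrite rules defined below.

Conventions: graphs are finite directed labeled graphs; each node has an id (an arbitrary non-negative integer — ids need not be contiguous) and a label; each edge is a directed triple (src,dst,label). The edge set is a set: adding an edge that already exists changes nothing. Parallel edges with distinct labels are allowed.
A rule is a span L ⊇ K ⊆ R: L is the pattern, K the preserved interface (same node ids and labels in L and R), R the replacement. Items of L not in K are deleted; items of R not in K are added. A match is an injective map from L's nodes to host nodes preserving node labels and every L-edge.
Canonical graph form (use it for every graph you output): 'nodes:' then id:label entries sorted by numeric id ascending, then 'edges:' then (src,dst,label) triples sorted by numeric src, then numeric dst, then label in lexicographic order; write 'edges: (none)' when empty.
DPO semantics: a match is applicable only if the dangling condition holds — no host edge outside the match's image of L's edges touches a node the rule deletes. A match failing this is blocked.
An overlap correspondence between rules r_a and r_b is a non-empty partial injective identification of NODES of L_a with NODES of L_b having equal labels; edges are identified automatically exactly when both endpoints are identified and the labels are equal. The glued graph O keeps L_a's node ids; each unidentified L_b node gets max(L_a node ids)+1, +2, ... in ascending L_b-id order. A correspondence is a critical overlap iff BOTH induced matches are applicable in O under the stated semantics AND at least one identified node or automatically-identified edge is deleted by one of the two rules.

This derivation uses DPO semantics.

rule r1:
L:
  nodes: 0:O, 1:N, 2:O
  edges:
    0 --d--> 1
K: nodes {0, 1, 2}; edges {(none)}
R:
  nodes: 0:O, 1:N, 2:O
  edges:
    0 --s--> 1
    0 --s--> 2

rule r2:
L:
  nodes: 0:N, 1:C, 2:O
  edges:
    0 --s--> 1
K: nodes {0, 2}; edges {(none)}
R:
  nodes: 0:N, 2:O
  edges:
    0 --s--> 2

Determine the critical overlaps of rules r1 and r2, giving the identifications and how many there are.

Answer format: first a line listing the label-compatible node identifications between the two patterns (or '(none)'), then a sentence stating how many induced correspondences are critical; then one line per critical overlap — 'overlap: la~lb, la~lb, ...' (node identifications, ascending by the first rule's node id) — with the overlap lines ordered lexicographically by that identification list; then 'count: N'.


label-compatible node identifications between L(r1) and L(r2): 0~2, 1~0, 2~2
0 of the induced correspondences are critical overlaps of r1 and r2.
count: 0


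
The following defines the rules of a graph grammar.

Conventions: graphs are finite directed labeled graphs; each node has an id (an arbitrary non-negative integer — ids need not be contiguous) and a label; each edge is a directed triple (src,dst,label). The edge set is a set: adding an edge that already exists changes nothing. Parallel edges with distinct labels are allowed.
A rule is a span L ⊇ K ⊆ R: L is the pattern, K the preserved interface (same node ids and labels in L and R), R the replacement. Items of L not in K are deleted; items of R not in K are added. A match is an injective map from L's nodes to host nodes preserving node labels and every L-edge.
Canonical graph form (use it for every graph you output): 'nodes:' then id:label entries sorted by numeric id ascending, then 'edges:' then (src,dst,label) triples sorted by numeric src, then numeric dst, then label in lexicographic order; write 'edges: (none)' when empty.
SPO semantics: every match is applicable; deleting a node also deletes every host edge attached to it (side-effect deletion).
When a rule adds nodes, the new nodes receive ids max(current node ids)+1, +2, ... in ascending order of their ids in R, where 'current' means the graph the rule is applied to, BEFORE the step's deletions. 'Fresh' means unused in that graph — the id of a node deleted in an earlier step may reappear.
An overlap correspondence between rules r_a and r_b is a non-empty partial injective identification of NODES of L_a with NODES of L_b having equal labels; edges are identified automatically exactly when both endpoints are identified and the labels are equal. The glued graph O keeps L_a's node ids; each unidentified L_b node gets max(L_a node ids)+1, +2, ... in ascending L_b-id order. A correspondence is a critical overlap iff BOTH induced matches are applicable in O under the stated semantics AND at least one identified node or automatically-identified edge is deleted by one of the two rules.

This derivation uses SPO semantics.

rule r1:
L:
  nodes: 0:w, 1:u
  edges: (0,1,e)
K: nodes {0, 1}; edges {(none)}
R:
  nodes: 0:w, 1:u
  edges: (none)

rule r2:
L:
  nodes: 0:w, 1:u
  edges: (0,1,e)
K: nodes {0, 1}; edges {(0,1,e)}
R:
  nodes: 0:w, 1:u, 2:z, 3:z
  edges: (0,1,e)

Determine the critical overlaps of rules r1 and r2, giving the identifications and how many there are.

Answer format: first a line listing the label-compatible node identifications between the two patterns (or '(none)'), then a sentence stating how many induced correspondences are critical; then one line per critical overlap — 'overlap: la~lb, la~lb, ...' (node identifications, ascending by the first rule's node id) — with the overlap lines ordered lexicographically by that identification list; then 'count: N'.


label-compatible node identifications between L(r1) and L(r2): 0~0, 1~1
1 of the induced correspondences is a critical overlap of r1 and r2.
overlap: 0~0, 1~1
count: 1


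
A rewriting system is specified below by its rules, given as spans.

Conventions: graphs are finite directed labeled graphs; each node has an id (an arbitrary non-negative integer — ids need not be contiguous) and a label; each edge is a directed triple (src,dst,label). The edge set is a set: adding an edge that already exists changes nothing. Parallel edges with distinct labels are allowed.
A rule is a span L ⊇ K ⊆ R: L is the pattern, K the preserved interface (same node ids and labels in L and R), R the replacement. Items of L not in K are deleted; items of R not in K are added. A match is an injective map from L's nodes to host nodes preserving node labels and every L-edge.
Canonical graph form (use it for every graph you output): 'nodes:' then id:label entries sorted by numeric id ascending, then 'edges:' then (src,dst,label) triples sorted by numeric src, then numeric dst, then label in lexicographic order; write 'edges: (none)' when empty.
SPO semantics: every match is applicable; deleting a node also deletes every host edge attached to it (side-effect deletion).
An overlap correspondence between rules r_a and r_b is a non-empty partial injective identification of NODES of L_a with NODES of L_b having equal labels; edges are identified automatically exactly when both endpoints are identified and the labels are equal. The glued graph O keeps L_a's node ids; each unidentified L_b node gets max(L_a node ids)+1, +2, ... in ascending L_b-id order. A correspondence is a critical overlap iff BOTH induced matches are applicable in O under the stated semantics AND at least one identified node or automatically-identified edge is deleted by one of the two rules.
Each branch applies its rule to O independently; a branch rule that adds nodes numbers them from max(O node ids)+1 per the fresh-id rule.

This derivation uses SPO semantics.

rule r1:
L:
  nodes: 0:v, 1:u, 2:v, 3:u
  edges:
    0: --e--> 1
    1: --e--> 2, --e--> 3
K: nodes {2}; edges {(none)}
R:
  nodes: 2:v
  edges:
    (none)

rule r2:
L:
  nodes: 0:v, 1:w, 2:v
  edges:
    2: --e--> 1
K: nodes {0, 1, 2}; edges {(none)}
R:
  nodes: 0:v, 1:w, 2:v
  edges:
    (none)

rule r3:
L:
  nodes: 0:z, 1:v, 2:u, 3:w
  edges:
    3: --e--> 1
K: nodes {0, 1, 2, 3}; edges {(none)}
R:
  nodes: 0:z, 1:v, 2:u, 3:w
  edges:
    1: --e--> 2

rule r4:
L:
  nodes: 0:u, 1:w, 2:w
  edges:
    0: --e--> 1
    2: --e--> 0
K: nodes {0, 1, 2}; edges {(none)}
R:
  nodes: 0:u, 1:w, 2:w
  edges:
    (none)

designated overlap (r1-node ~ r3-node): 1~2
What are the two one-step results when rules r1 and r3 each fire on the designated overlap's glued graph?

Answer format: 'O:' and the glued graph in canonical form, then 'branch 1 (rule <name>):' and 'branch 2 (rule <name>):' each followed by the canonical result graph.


O:
nodes: 0:v, 1:u, 2:v, 3:u, 4:z, 5:v, 6:w
edges: (0,1,e); (1,2,e); (1,3,e); (6,5,e)
branch 1 (rule r1):
nodes: 2:v, 4:z, 5:v, 6:w
edges: (6,5,e)
branch 2 (rule r3):
nodes: 0:v, 1:u, 2:v, 3:u, 4:z, 5:v, 6:w
edges: (0,1,e); (1,2,e); (1,3,e); (5,1,e)


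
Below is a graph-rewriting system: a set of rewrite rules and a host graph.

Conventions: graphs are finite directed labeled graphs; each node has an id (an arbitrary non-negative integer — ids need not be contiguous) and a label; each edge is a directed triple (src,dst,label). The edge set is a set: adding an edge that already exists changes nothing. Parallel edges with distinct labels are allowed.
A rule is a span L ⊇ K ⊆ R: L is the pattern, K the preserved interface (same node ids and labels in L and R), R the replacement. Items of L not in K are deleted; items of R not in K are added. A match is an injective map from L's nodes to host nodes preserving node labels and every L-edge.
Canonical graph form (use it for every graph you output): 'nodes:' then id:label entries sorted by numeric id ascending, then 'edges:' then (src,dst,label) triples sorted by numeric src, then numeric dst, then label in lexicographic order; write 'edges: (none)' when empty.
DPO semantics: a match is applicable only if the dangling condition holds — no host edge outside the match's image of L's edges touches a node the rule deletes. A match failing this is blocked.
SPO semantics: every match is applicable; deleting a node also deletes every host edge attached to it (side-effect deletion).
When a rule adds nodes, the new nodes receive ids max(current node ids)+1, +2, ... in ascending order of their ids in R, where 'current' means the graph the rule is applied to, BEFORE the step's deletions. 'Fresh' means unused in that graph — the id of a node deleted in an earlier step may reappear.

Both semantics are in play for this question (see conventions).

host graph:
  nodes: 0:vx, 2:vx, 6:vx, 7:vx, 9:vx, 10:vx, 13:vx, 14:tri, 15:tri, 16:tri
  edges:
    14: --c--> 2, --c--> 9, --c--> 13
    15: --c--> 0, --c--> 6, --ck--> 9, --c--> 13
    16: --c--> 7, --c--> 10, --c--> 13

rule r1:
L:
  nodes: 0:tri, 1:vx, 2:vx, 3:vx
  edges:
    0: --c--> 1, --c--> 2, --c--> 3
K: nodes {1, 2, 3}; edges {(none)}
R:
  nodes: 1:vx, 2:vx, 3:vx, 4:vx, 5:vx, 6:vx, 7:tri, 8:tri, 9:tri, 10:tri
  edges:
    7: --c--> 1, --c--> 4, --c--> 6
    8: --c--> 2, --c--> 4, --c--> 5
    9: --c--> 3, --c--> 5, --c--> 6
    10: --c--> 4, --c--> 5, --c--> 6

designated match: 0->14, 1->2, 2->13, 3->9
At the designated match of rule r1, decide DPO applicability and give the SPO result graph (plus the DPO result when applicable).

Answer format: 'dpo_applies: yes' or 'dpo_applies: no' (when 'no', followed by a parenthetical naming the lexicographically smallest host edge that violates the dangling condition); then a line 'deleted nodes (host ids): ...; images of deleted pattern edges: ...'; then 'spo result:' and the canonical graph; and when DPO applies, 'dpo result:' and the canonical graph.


dpo_applies: yes
deleted nodes (host ids): 14; images of deleted pattern edges: (14,2,c); (14,9,c); (14,13,c)
spo result:
nodes: 0:vx, 2:vx, 6:vx, 7:vx, 9:vx, 10:vx, 13:vx, 15:tri, 16:tri, 17:vx, 18:vx, 19:vx, 20:tri, 21:tri, 22:tri, 23:tri
edges: (15,0,c); (15,6,c); (15,9,ck); (15,13,c); (16,7,c); (16,10,c); (16,13,c); (20,2,c); (20,17,c); (20,19,c); (21,13,c); (21,17,c); (21,18,c); (22,9,c); (22,18,c); (22,19,c); (23,17,c); (23,18,c); (23,19,c)
dpo result:
nodes: 0:vx, 2:vx, 6:vx, 7:vx, 9:vx, 10:vx, 13:vx, 15:tri, 16:tri, 17:vx, 18:vx, 19:vx, 20:tri, 21:tri, 22:tri, 23:tri
edges: (15,0,c); (15,6,c); (15,9,ck); (15,13,c); (16,7,c); (16,10,c); (16,13,c); (20,2,c); (20,17,c); (20,19,c); (21,13,c); (21,17,c); (21,18,c); (22,9,c); (22,18,c); (22,19,c); (23,17,c); (23,18,c); (23,19,c)


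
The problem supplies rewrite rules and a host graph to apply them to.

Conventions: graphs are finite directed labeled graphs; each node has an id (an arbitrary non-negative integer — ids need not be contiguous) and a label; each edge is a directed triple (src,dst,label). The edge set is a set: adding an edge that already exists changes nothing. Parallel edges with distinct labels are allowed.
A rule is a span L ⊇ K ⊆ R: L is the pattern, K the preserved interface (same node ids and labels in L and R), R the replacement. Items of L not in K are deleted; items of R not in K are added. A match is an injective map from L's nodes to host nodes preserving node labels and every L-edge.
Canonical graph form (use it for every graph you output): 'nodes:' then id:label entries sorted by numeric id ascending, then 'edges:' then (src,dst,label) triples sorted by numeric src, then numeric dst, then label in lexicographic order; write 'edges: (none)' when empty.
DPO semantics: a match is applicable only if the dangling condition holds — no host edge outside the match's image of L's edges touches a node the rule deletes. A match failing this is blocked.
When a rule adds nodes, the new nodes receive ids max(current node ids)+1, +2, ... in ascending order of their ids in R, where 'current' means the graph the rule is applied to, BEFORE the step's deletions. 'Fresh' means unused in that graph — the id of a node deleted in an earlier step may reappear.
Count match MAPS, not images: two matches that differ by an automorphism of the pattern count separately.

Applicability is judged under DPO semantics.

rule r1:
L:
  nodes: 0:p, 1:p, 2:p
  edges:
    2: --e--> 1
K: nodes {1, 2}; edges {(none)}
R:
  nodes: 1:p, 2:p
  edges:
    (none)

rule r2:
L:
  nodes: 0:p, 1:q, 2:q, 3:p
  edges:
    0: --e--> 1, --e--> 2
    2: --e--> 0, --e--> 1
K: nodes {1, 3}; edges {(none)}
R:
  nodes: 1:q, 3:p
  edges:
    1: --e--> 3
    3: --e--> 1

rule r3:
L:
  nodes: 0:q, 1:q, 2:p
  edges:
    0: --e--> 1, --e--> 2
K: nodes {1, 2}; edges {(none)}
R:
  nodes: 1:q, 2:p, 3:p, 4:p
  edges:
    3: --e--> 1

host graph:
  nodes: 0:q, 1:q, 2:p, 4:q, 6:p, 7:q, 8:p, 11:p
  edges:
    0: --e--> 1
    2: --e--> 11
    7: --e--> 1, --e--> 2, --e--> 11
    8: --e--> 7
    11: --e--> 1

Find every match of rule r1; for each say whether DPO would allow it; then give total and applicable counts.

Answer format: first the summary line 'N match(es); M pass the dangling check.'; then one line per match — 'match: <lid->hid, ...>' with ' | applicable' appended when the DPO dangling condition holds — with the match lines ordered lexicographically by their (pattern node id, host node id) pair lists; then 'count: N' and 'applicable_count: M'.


2 match(es); 1 pass the dangling check.
match: 0->6, 1->11, 2->2 | applicable
match: 0->8, 1->11, 2->2
count: 2
applicable_count: 1


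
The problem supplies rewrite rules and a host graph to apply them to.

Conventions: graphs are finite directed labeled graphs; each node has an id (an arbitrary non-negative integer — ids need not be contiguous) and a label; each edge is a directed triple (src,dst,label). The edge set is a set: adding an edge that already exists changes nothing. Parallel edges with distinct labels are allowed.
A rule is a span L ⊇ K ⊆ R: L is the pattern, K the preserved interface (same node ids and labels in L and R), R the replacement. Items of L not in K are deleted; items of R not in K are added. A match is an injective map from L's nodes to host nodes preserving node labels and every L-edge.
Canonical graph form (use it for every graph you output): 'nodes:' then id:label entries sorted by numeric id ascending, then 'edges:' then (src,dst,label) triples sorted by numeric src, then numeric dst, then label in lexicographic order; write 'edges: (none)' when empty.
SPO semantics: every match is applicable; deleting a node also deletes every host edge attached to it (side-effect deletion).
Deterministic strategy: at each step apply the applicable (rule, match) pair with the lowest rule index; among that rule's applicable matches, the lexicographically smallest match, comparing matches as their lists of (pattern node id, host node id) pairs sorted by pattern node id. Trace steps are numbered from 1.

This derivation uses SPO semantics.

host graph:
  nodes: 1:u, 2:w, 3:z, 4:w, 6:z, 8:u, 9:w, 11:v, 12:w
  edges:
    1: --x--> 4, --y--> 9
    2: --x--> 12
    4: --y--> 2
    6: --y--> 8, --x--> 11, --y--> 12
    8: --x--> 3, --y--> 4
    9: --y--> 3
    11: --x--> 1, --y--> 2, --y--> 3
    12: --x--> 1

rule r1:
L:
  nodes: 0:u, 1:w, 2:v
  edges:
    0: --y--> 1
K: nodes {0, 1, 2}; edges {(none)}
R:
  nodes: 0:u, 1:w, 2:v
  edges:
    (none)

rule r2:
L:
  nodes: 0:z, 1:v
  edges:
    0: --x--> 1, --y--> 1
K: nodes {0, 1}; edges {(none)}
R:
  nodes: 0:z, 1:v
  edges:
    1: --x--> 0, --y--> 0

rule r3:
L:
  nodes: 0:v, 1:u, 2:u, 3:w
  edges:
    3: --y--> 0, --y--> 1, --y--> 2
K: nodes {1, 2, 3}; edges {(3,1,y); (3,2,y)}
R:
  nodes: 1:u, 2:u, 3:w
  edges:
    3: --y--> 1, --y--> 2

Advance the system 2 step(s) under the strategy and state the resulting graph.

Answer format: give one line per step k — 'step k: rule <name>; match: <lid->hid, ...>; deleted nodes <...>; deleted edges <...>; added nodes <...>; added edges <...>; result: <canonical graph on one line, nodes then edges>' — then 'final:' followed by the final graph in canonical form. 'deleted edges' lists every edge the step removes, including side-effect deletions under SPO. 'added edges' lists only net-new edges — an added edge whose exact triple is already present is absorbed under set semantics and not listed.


step 1: rule r1; match: 0->1, 1->9, 2->11; deleted nodes (none); deleted edges (1,9,y); added nodes (none); added edges (none); result: nodes: 1:u, 2:w, 3:z, 4:w, 6:z, 8:u, 9:w, 11:v, 12:w edges: (1,4,x); (2,12,x); (4,2,y); (6,8,y); (6,11,x); (6,12,y); (8,3,x); (8,4,y); (9,3,y); (11,1,x); (11,2,y); (11,3,y); (12,1,x)
step 2: rule r1; match: 0->8, 1->4, 2->11; deleted nodes (none); deleted edges (8,4,y); added nodes (none); added edges (none); result: nodes: 1:u, 2:w, 3:z, 4:w, 6:z, 8:u, 9:w, 11:v, 12:w edges: (1,4,x); (2,12,x); (4,2,y); (6,8,y); (6,11,x); (6,12,y); (8,3,x); (9,3,y); (11,1,x); (11,2,y); (11,3,y); (12,1,x)
final:
nodes: 1:u, 2:w, 3:z, 4:w, 6:z, 8:u, 9:w, 11:v, 12:w
edges: (1,4,x); (2,12,x); (4,2,y); (6,8,y); (6,11,x); (6,12,y); (8,3,x); (9,3,y); (11,1,x); (11,2,y); (11,3,y); (12,1,x)


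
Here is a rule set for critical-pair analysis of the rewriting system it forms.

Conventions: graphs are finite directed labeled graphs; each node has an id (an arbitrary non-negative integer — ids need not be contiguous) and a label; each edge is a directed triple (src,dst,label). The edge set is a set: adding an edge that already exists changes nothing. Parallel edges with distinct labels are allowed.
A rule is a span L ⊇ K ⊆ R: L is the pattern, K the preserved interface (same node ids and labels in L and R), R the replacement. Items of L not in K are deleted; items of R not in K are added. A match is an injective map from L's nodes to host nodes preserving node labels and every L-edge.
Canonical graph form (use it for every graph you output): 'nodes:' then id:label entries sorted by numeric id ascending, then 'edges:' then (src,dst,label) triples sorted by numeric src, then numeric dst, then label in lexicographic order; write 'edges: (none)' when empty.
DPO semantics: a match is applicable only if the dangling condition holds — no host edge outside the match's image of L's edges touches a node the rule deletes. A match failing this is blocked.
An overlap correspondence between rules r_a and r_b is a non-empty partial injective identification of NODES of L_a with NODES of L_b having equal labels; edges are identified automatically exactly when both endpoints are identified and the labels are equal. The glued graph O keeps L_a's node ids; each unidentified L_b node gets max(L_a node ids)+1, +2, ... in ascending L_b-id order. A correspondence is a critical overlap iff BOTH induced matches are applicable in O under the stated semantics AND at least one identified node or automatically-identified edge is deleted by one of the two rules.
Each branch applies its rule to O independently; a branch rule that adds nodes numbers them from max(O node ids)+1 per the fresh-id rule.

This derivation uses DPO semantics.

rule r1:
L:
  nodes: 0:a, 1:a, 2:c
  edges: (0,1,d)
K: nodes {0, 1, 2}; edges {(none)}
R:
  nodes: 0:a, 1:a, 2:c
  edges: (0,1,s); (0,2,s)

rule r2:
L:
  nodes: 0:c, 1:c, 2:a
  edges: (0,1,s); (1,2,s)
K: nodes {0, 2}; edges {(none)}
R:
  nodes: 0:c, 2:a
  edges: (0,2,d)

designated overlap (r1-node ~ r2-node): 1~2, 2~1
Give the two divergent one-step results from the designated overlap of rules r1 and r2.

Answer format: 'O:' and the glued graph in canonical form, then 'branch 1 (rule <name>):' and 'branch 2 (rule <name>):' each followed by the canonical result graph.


O:
nodes: 0:a, 1:a, 2:c, 3:c
edges: (0,1,d); (2,1,s); (3,2,s)
branch 1 (rule r1):
nodes: 0:a, 1:a, 2:c, 3:c
edges: (0,1,s); (0,2,s); (2,1,s); (3,2,s)
branch 2 (rule r2):
nodes: 0:a, 1:a, 3:c
edges: (0,1,d); (3,1,d)


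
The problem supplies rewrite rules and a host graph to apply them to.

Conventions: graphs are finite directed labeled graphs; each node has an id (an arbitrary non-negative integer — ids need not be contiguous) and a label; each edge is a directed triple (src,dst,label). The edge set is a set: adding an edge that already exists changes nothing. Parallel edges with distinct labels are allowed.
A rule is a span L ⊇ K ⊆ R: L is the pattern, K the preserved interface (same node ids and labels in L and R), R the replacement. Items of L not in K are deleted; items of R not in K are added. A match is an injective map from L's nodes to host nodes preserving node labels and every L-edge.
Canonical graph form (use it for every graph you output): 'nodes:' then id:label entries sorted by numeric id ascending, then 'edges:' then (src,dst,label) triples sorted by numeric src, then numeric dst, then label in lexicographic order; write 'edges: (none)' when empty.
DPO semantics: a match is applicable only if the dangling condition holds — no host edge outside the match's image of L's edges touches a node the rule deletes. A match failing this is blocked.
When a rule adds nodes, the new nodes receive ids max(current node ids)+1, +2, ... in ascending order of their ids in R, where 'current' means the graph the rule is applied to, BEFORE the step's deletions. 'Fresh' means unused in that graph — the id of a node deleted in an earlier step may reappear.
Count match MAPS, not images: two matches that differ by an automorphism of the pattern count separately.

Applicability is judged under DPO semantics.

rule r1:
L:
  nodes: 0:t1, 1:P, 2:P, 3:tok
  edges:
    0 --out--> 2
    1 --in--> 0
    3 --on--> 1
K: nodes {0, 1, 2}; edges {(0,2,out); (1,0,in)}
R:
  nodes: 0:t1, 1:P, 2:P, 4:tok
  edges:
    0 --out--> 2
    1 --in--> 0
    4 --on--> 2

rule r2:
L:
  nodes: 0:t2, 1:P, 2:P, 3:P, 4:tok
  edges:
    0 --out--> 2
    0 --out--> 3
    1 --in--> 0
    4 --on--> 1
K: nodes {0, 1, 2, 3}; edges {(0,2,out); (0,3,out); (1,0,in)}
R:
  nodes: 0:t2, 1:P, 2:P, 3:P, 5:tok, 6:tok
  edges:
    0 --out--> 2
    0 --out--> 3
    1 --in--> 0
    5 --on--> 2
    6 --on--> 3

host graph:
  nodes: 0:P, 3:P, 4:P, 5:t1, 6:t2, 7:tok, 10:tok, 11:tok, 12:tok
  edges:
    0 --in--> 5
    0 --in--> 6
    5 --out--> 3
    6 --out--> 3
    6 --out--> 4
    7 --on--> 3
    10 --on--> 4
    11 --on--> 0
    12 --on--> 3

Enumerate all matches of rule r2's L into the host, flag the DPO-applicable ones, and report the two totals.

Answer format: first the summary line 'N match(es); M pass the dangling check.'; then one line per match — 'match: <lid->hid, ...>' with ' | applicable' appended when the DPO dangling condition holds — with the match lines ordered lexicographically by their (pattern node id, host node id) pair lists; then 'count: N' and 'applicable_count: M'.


2 match(es); 2 pass the dangling check.
match: 0->6, 1->0, 2->3, 3->4, 4->11 | applicable
match: 0->6, 1->0, 2->4, 3->3, 4->11 | applicable
count: 2
applicable_count: 2


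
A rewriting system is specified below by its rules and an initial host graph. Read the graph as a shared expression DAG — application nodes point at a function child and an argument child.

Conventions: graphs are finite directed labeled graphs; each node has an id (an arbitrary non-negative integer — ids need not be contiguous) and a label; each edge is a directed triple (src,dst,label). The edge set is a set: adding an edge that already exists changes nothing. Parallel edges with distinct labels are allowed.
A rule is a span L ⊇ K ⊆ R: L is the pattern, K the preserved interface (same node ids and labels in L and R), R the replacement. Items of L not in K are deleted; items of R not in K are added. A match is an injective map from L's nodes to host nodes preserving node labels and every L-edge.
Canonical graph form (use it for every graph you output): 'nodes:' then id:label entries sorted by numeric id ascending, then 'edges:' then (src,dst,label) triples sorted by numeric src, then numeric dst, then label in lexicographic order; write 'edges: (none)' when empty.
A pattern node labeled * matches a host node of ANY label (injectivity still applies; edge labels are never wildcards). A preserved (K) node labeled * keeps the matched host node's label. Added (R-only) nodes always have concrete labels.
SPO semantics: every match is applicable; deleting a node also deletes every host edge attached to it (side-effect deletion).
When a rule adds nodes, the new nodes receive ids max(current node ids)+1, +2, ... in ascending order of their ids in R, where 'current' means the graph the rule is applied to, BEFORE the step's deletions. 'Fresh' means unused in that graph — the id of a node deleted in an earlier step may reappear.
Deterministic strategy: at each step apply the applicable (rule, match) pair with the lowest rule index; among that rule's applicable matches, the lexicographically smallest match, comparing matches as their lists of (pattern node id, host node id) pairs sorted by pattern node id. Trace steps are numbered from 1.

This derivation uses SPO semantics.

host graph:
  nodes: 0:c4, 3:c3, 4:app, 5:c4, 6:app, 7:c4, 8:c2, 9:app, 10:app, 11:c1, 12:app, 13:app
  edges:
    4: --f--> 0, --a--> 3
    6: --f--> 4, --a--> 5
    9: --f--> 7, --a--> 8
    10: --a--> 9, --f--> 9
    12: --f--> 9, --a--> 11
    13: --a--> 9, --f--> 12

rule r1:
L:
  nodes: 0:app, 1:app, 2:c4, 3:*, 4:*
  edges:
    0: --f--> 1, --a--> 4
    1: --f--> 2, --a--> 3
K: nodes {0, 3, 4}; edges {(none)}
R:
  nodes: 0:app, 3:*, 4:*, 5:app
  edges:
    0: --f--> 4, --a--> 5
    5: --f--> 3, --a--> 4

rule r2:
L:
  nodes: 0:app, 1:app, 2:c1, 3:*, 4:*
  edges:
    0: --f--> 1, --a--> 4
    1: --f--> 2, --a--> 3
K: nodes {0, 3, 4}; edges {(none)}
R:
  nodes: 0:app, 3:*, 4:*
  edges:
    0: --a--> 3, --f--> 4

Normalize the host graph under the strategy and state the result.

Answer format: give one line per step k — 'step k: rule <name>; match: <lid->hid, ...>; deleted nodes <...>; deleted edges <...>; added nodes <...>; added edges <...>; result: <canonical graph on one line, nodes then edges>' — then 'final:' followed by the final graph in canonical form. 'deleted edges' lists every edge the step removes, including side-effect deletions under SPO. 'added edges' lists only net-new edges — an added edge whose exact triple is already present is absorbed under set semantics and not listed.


step 1: rule r1; match: 0->6, 1->4, 2->0, 3->3, 4->5; deleted nodes 0, 4; deleted edges (4,0,f); (4,3,a); (6,4,f); (6,5,a); added nodes 14; added edges (6,5,f); (6,14,a); (14,3,f); (14,5,a); result: nodes: 3:c3, 5:c4, 6:app, 7:c4, 8:c2, 9:app, 10:app, 11:c1, 12:app, 13:app, 14:app edges: (6,5,f); (6,14,a); (9,7,f); (9,8,a); (10,9,a); (10,9,f); (12,9,f); (12,11,a); (13,9,a); (13,12,f); (14,3,f); (14,5,a)
step 2: rule r1; match: 0->12, 1->9, 2->7, 3->8, 4->11; deleted nodes 7, 9; deleted edges (9,7,f); (9,8,a); (10,9,a); (10,9,f); (12,9,f); (12,11,a); (13,9,a); added nodes 15; added edges (12,11,f); (12,15,a); (15,8,f); (15,11,a); result: nodes: 3:c3, 5:c4, 6:app, 8:c2, 10:app, 11:c1, 12:app, 13:app, 14:app, 15:app edges: (6,5,f); (6,14,a); (12,11,f); (12,15,a); (13,12,f); (14,3,f); (14,5,a); (15,8,f); (15,11,a)
final:
nodes: 3:c3, 5:c4, 6:app, 8:c2, 10:app, 11:c1, 12:app, 13:app, 14:app, 15:app
edges: (6,5,f); (6,14,a); (12,11,f); (12,15,a); (13,12,f); (14,3,f); (14,5,a); (15,8,f); (15,11,a)


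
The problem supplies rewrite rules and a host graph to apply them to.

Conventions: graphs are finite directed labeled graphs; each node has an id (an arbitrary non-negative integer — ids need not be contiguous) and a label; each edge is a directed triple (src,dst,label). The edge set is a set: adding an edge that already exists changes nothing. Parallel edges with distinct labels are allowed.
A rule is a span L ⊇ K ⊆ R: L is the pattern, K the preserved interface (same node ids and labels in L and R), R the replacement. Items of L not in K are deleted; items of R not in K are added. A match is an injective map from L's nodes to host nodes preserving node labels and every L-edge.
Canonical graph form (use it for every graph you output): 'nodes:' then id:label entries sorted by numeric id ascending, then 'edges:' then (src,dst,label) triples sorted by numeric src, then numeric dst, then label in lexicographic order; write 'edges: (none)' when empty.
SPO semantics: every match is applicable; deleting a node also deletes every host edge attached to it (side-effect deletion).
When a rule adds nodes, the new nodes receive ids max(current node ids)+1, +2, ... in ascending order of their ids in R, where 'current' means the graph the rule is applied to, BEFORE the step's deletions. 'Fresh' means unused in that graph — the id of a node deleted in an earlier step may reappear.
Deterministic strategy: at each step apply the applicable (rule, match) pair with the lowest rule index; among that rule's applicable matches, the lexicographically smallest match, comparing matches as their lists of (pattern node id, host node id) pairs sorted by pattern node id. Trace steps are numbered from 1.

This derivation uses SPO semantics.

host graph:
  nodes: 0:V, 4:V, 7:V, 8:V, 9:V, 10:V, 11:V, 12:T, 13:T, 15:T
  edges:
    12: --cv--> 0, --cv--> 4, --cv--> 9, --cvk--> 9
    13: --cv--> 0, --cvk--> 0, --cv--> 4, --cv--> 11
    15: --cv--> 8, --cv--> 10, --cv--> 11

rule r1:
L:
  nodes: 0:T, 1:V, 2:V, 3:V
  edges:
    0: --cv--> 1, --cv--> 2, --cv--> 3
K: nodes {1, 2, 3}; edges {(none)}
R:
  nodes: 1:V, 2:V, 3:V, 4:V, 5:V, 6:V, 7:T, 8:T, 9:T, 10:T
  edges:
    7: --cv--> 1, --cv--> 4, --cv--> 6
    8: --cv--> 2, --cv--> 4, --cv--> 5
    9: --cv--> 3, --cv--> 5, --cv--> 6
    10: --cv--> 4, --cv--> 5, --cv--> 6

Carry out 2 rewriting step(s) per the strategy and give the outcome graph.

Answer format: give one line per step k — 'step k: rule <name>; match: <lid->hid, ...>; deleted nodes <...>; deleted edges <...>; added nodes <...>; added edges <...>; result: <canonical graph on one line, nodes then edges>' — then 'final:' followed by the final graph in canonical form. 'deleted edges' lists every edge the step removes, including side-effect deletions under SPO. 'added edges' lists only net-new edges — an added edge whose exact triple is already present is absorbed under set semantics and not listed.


step 1: rule r1; match: 0->12, 1->0, 2->4, 3->9; deleted nodes 12; deleted edges (12,0,cv); (12,4,cv); (12,9,cv); (12,9,cvk); added nodes 16, 17, 18, 19, 20, 21, 22; added edges (19,0,cv); (19,16,cv); (19,18,cv); (20,4,cv); (20,16,cv); (20,17,cv); (21,9,cv); (21,17,cv); (21,18,cv); (22,16,cv); (22,17,cv); (22,18,cv); result: nodes: 0:V, 4:V, 7:V, 8:V, 9:V, 10:V, 11:V, 13:T, 15:T, 16:V, 17:V, 18:V, 19:T, 20:T, 21:T, 22:T edges: (13,0,cv); (13,0,cvk); (13,4,cv); (13,11,cv); (15,8,cv); (15,10,cv); (15,11,cv); (19,0,cv); (19,16,cv); (19,18,cv); (20,4,cv); (20,16,cv); (20,17,cv); (21,9,cv); (21,17,cv); (21,18,cv); (22,16,cv); (22,17,cv); (22,18,cv)
step 2: rule r1; match: 0->13, 1->0, 2->4, 3->11; deleted nodes 13; deleted edges (13,0,cv); (13,0,cvk); (13,4,cv); (13,11,cv); added nodes 23, 24, 25, 26, 27, 28, 29; added edges (26,0,cv); (26,23,cv); (26,25,cv); (27,4,cv); (27,23,cv); (27,24,cv); (28,11,cv); (28,24,cv); (28,25,cv); (29,23,cv); (29,24,cv); (29,25,cv); result: nodes: 0:V, 4:V, 7:V, 8:V, 9:V, 10:V, 11:V, 15:T, 16:V, 17:V, 18:V, 19:T, 20:T, 21:T, 22:T, 23:V, 24:V, 25:V, 26:T, 27:T, 28:T, 29:T edges: (15,8,cv); (15,10,cv); (15,11,cv); (19,0,cv); (19,16,cv); (19,18,cv); (20,4,cv); (20,16,cv); (20,17,cv); (21,9,cv); (21,17,cv); (21,18,cv); (22,16,cv); (22,17,cv); (22,18,cv); (26,0,cv); (26,23,cv); (26,25,cv); (27,4,cv); (27,23,cv); (27,24,cv); (28,11,cv); (28,24,cv); (28,25,cv); (29,23,cv); (29,24,cv); (29,25,cv)
final:
nodes: 0:V, 4:V, 7:V, 8:V, 9:V, 10:V, 11:V, 15:T, 16:V, 17:V, 18:V, 19:T, 20:T, 21:T, 22:T, 23:V, 24:V, 25:V, 26:T, 27:T, 28:T, 29:T
edges: (15,8,cv); (15,10,cv); (15,11,cv); (19,0,cv); (19,16,cv); (19,18,cv); (20,4,cv); (20,16,cv); (20,17,cv); (21,9,cv); (21,17,cv); (21,18,cv); (22,16,cv); (22,17,cv); (22,18,cv); (26,0,cv); (26,23,cv); (26,25,cv); (27,4,cv); (27,23,cv); (27,24,cv); (28,11,cv); (28,24,cv); (28,25,cv); (29,23,cv); (29,24,cv); (29,25,cv)
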